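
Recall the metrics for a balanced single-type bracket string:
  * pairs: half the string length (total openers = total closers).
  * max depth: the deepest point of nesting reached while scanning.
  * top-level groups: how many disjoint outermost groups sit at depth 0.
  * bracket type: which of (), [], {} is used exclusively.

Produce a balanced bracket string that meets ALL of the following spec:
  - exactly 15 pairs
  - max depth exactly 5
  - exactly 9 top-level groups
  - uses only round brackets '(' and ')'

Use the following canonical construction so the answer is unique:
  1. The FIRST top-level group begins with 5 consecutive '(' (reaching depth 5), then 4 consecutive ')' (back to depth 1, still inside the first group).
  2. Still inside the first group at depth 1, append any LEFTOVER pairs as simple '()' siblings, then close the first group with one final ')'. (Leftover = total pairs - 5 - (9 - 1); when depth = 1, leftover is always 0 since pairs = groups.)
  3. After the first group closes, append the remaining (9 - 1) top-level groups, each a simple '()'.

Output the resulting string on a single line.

Spec: pairs=15 depth=5 groups=9
Leftover pairs = 15 - 5 - (9-1) = 2
First group: deep chain of depth 5 + 2 sibling pairs
Remaining 8 groups: simple '()' each

Answer: ((((())))()())()()()()()()()()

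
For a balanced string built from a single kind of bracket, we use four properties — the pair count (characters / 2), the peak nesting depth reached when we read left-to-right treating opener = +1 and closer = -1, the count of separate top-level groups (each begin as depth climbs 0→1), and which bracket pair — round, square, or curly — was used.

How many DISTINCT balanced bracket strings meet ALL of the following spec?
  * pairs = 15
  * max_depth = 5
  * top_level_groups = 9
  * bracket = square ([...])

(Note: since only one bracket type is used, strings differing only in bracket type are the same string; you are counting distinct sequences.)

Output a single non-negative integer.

Spec: pairs=15 depth=5 groups=9
Count(depth <= 5) = 23094
Count(depth <= 4) = 21897
Count(depth == 5) = 23094 - 21897 = 1197

Answer: 1197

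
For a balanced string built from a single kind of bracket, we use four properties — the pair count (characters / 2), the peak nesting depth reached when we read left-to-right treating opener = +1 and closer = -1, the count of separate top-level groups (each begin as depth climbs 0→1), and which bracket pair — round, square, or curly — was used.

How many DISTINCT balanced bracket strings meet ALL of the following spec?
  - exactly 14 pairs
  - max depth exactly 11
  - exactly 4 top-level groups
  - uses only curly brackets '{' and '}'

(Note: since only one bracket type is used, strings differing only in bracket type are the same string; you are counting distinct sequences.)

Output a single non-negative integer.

Answer: 4

Derivation:
Spec: pairs=14 depth=11 groups=4
Count(depth <= 11) = 326876
Count(depth <= 10) = 326872
Count(depth == 11) = 326876 - 326872 = 4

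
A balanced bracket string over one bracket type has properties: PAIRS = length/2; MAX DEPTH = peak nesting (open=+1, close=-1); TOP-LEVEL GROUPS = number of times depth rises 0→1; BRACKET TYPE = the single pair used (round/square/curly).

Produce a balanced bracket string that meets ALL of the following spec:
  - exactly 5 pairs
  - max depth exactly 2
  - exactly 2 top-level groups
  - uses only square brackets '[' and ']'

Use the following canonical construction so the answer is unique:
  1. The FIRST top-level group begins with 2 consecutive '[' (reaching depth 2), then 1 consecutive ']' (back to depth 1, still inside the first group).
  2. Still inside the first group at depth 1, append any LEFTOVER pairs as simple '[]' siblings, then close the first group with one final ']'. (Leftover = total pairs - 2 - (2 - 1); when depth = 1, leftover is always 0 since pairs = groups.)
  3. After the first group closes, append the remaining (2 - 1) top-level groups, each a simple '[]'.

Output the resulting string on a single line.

Spec: pairs=5 depth=2 groups=2
Leftover pairs = 5 - 2 - (2-1) = 2
First group: deep chain of depth 2 + 2 sibling pairs
Remaining 1 groups: simple '[]' each

Answer: [[][][]][]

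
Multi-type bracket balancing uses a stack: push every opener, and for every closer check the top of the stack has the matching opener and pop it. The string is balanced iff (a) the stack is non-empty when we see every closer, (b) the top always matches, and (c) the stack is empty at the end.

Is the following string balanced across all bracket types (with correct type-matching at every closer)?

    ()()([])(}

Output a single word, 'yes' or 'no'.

pos 0: push '('; stack = (
pos 1: ')' matches '('; pop; stack = (empty)
pos 2: push '('; stack = (
pos 3: ')' matches '('; pop; stack = (empty)
pos 4: push '('; stack = (
pos 5: push '['; stack = ([
pos 6: ']' matches '['; pop; stack = (
pos 7: ')' matches '('; pop; stack = (empty)
pos 8: push '('; stack = (
pos 9: saw closer '}' but top of stack is '(' (expected ')') → INVALID
Verdict: type mismatch at position 9: '}' closes '(' → no

Answer: no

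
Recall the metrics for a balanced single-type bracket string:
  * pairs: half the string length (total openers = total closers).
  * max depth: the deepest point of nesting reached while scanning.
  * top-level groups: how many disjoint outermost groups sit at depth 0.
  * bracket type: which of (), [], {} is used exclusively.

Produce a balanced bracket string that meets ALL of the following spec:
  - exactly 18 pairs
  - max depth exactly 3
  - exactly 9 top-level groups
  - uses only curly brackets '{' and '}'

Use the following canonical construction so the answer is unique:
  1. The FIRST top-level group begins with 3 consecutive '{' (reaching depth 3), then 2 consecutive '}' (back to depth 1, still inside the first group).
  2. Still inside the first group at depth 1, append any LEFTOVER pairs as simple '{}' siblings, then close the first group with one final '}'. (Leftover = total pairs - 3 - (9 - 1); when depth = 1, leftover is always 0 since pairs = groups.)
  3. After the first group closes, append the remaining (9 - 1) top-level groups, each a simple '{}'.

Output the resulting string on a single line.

Answer: {{{}}{}{}{}{}{}{}{}}{}{}{}{}{}{}{}{}

Derivation:
Spec: pairs=18 depth=3 groups=9
Leftover pairs = 18 - 3 - (9-1) = 7
First group: deep chain of depth 3 + 7 sibling pairs
Remaining 8 groups: simple '{}' each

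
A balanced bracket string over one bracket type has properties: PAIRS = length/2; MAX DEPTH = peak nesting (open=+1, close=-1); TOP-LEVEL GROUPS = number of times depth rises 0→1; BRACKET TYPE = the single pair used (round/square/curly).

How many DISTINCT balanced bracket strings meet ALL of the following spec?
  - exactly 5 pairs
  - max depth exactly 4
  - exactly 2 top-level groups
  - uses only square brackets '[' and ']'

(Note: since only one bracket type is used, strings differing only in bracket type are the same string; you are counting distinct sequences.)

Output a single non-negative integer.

Spec: pairs=5 depth=4 groups=2
Count(depth <= 4) = 14
Count(depth <= 3) = 12
Count(depth == 4) = 14 - 12 = 2

Answer: 2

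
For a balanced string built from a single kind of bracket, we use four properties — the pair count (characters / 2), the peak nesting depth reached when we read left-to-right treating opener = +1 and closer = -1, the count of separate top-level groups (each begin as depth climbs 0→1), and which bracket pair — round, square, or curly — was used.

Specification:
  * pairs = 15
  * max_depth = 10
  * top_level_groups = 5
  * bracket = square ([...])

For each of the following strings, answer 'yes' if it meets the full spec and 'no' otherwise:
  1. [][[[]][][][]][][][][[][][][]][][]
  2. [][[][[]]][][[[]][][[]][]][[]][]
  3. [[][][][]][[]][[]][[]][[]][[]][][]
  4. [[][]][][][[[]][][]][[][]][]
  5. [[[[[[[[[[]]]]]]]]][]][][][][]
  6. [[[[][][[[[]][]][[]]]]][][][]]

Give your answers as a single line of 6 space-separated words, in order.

String 1 '[][[[]][][][]][][][][[][][][]][][]': depth seq [1 0 1 2 3 2 1 2 1 2 1 2 1 0 1 0 1 0 1 0 1 2 1 2 1 2 1 2 1 0 1 0 1 0]
  -> pairs=17 depth=3 groups=8 -> no
String 2 '[][[][[]]][][[[]][][[]][]][[]][]': depth seq [1 0 1 2 1 2 3 2 1 0 1 0 1 2 3 2 1 2 1 2 3 2 1 2 1 0 1 2 1 0 1 0]
  -> pairs=16 depth=3 groups=6 -> no
String 3 '[[][][][]][[]][[]][[]][[]][[]][][]': depth seq [1 2 1 2 1 2 1 2 1 0 1 2 1 0 1 2 1 0 1 2 1 0 1 2 1 0 1 2 1 0 1 0 1 0]
  -> pairs=17 depth=2 groups=8 -> no
String 4 '[[][]][][][[[]][][]][[][]][]': depth seq [1 2 1 2 1 0 1 0 1 0 1 2 3 2 1 2 1 2 1 0 1 2 1 2 1 0 1 0]
  -> pairs=14 depth=3 groups=6 -> no
String 5 '[[[[[[[[[[]]]]]]]]][]][][][][]': depth seq [1 2 3 4 5 6 7 8 9 10 9 8 7 6 5 4 3 2 1 2 1 0 1 0 1 0 1 0 1 0]
  -> pairs=15 depth=10 groups=5 -> yes
String 6 '[[[[][][[[[]][]][[]]]]][][][]]': depth seq [1 2 3 4 3 4 3 4 5 6 7 6 5 6 5 4 5 6 5 4 3 2 1 2 1 2 1 2 1 0]
  -> pairs=15 depth=7 groups=1 -> no

Answer: no no no no yes no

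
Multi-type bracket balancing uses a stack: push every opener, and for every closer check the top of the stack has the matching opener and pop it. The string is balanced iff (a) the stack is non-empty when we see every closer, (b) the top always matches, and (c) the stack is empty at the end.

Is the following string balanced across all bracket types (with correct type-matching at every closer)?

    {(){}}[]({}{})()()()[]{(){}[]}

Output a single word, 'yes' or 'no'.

pos 0: push '{'; stack = {
pos 1: push '('; stack = {(
pos 2: ')' matches '('; pop; stack = {
pos 3: push '{'; stack = {{
pos 4: '}' matches '{'; pop; stack = {
pos 5: '}' matches '{'; pop; stack = (empty)
pos 6: push '['; stack = [
pos 7: ']' matches '['; pop; stack = (empty)
pos 8: push '('; stack = (
pos 9: push '{'; stack = ({
pos 10: '}' matches '{'; pop; stack = (
pos 11: push '{'; stack = ({
pos 12: '}' matches '{'; pop; stack = (
pos 13: ')' matches '('; pop; stack = (empty)
pos 14: push '('; stack = (
pos 15: ')' matches '('; pop; stack = (empty)
pos 16: push '('; stack = (
pos 17: ')' matches '('; pop; stack = (empty)
pos 18: push '('; stack = (
pos 19: ')' matches '('; pop; stack = (empty)
pos 20: push '['; stack = [
pos 21: ']' matches '['; pop; stack = (empty)
pos 22: push '{'; stack = {
pos 23: push '('; stack = {(
pos 24: ')' matches '('; pop; stack = {
pos 25: push '{'; stack = {{
pos 26: '}' matches '{'; pop; stack = {
pos 27: push '['; stack = {[
pos 28: ']' matches '['; pop; stack = {
pos 29: '}' matches '{'; pop; stack = (empty)
end: stack empty → VALID
Verdict: properly nested → yes

Answer: yes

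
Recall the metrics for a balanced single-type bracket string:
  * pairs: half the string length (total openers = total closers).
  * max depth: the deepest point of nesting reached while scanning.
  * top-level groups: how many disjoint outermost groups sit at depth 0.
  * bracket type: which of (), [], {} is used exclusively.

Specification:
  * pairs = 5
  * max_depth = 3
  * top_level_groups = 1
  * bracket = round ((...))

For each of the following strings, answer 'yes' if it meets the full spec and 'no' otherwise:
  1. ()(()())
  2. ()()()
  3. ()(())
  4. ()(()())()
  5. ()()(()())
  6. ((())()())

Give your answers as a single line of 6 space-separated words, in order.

Answer: no no no no no yes

Derivation:
String 1 '()(()())': depth seq [1 0 1 2 1 2 1 0]
  -> pairs=4 depth=2 groups=2 -> no
String 2 '()()()': depth seq [1 0 1 0 1 0]
  -> pairs=3 depth=1 groups=3 -> no
String 3 '()(())': depth seq [1 0 1 2 1 0]
  -> pairs=3 depth=2 groups=2 -> no
String 4 '()(()())()': depth seq [1 0 1 2 1 2 1 0 1 0]
  -> pairs=5 depth=2 groups=3 -> no
String 5 '()()(()())': depth seq [1 0 1 0 1 2 1 2 1 0]
  -> pairs=5 depth=2 groups=3 -> no
String 6 '((())()())': depth seq [1 2 3 2 1 2 1 2 1 0]
  -> pairs=5 depth=3 groups=1 -> yes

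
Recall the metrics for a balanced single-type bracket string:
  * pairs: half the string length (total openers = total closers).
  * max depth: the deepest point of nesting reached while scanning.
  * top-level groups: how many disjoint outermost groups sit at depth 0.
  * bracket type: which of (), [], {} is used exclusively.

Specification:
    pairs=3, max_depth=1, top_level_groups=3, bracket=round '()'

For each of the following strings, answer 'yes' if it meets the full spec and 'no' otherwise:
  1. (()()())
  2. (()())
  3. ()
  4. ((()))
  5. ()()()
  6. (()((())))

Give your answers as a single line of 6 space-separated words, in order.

Answer: no no no no yes no

Derivation:
String 1 '(()()())': depth seq [1 2 1 2 1 2 1 0]
  -> pairs=4 depth=2 groups=1 -> no
String 2 '(()())': depth seq [1 2 1 2 1 0]
  -> pairs=3 depth=2 groups=1 -> no
String 3 '()': depth seq [1 0]
  -> pairs=1 depth=1 groups=1 -> no
String 4 '((()))': depth seq [1 2 3 2 1 0]
  -> pairs=3 depth=3 groups=1 -> no
String 5 '()()()': depth seq [1 0 1 0 1 0]
  -> pairs=3 depth=1 groups=3 -> yes
String 6 '(()((())))': depth seq [1 2 1 2 3 4 3 2 1 0]
  -> pairs=5 depth=4 groups=1 -> no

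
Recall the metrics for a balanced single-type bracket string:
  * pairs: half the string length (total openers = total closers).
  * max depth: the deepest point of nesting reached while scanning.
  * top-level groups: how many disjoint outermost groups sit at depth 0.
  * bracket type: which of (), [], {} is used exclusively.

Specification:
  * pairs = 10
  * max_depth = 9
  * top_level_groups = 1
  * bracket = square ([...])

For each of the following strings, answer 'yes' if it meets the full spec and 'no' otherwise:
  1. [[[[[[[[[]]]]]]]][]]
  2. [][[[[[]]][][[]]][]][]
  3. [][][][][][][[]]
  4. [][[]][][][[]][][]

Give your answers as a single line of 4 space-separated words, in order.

Answer: yes no no no

Derivation:
String 1 '[[[[[[[[[]]]]]]]][]]': depth seq [1 2 3 4 5 6 7 8 9 8 7 6 5 4 3 2 1 2 1 0]
  -> pairs=10 depth=9 groups=1 -> yes
String 2 '[][[[[[]]][][[]]][]][]': depth seq [1 0 1 2 3 4 5 4 3 2 3 2 3 4 3 2 1 2 1 0 1 0]
  -> pairs=11 depth=5 groups=3 -> no
String 3 '[][][][][][][[]]': depth seq [1 0 1 0 1 0 1 0 1 0 1 0 1 2 1 0]
  -> pairs=8 depth=2 groups=7 -> no
String 4 '[][[]][][][[]][][]': depth seq [1 0 1 2 1 0 1 0 1 0 1 2 1 0 1 0 1 0]
  -> pairs=9 depth=2 groups=7 -> no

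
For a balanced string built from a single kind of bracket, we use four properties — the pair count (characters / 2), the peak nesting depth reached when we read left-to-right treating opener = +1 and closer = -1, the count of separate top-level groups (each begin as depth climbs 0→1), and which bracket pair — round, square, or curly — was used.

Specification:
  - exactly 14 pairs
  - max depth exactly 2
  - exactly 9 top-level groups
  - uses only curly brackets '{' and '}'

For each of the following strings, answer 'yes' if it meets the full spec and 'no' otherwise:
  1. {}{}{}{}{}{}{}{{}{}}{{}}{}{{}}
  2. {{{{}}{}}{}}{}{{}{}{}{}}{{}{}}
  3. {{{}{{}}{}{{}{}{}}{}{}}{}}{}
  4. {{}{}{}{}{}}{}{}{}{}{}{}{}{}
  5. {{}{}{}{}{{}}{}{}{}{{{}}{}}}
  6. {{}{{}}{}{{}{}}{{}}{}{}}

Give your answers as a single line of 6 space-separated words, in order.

Answer: no no no yes no no

Derivation:
String 1 '{}{}{}{}{}{}{}{{}{}}{{}}{}{{}}': depth seq [1 0 1 0 1 0 1 0 1 0 1 0 1 0 1 2 1 2 1 0 1 2 1 0 1 0 1 2 1 0]
  -> pairs=15 depth=2 groups=11 -> no
String 2 '{{{{}}{}}{}}{}{{}{}{}{}}{{}{}}': depth seq [1 2 3 4 3 2 3 2 1 2 1 0 1 0 1 2 1 2 1 2 1 2 1 0 1 2 1 2 1 0]
  -> pairs=15 depth=4 groups=4 -> no
String 3 '{{{}{{}}{}{{}{}{}}{}{}}{}}{}': depth seq [1 2 3 2 3 4 3 2 3 2 3 4 3 4 3 4 3 2 3 2 3 2 1 2 1 0 1 0]
  -> pairs=14 depth=4 groups=2 -> no
String 4 '{{}{}{}{}{}}{}{}{}{}{}{}{}{}': depth seq [1 2 1 2 1 2 1 2 1 2 1 0 1 0 1 0 1 0 1 0 1 0 1 0 1 0 1 0]
  -> pairs=14 depth=2 groups=9 -> yes
String 5 '{{}{}{}{}{{}}{}{}{}{{{}}{}}}': depth seq [1 2 1 2 1 2 1 2 1 2 3 2 1 2 1 2 1 2 1 2 3 4 3 2 3 2 1 0]
  -> pairs=14 depth=4 groups=1 -> no
String 6 '{{}{{}}{}{{}{}}{{}}{}{}}': depth seq [1 2 1 2 3 2 1 2 1 2 3 2 3 2 1 2 3 2 1 2 1 2 1 0]
  -> pairs=12 depth=3 groups=1 -> no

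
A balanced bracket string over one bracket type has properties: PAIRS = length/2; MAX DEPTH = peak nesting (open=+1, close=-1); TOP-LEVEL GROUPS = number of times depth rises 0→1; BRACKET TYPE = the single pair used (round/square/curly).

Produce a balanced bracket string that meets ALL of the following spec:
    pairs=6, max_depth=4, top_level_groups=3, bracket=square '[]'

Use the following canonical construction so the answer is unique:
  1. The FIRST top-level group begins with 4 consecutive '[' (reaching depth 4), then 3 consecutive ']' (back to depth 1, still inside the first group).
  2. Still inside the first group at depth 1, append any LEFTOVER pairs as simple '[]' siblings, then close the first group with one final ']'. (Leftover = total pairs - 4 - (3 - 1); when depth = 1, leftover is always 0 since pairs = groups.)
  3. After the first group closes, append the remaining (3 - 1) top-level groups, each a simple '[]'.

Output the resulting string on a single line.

Answer: [[[[]]]][][]

Derivation:
Spec: pairs=6 depth=4 groups=3
Leftover pairs = 6 - 4 - (3-1) = 0
First group: deep chain of depth 4 + 0 sibling pairs
Remaining 2 groups: simple '[]' each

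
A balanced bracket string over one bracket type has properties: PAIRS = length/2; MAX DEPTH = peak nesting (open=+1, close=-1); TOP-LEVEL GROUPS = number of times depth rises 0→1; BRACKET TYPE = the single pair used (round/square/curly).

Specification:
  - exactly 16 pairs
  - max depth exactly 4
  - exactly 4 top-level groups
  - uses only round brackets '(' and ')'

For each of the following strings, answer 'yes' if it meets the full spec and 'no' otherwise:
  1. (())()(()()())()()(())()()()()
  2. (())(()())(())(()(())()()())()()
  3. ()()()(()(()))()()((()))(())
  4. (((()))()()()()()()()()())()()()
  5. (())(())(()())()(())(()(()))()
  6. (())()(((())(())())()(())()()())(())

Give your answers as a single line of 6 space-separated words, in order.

Answer: no no no yes no no

Derivation:
String 1 '(())()(()()())()()(())()()()()': depth seq [1 2 1 0 1 0 1 2 1 2 1 2 1 0 1 0 1 0 1 2 1 0 1 0 1 0 1 0 1 0]
  -> pairs=15 depth=2 groups=10 -> no
String 2 '(())(()())(())(()(())()()())()()': depth seq [1 2 1 0 1 2 1 2 1 0 1 2 1 0 1 2 1 2 3 2 1 2 1 2 1 2 1 0 1 0 1 0]
  -> pairs=16 depth=3 groups=6 -> no
String 3 '()()()(()(()))()()((()))(())': depth seq [1 0 1 0 1 0 1 2 1 2 3 2 1 0 1 0 1 0 1 2 3 2 1 0 1 2 1 0]
  -> pairs=14 depth=3 groups=8 -> no
String 4 '(((()))()()()()()()()()())()()()': depth seq [1 2 3 4 3 2 1 2 1 2 1 2 1 2 1 2 1 2 1 2 1 2 1 2 1 0 1 0 1 0 1 0]
  -> pairs=16 depth=4 groups=4 -> yes
String 5 '(())(())(()())()(())(()(()))()': depth seq [1 2 1 0 1 2 1 0 1 2 1 2 1 0 1 0 1 2 1 0 1 2 1 2 3 2 1 0 1 0]
  -> pairs=15 depth=3 groups=7 -> no
String 6 '(())()(((())(())())()(())()()())(())': depth seq [1 2 1 0 1 0 1 2 3 4 3 2 3 4 3 2 3 2 1 2 1 2 3 2 1 2 1 2 1 2 1 0 1 2 1 0]
  -> pairs=18 depth=4 groups=4 -> no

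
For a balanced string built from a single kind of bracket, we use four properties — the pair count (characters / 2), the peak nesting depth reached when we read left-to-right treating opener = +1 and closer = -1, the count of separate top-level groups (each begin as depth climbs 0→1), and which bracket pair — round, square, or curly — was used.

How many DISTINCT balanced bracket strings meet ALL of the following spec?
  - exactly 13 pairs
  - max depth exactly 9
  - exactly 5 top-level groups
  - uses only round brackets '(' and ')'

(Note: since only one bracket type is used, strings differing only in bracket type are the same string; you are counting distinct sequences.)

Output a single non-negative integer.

Spec: pairs=13 depth=9 groups=5
Count(depth <= 9) = 48450
Count(depth <= 8) = 48445
Count(depth == 9) = 48450 - 48445 = 5

Answer: 5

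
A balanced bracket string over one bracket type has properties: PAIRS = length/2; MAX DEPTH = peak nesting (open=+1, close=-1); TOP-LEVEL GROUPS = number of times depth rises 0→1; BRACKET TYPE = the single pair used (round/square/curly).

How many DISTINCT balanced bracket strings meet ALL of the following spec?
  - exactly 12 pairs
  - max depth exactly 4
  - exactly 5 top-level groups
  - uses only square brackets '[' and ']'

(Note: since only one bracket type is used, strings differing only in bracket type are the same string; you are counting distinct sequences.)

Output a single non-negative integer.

Answer: 5120

Derivation:
Spec: pairs=12 depth=4 groups=5
Count(depth <= 4) = 10620
Count(depth <= 3) = 5500
Count(depth == 4) = 10620 - 5500 = 5120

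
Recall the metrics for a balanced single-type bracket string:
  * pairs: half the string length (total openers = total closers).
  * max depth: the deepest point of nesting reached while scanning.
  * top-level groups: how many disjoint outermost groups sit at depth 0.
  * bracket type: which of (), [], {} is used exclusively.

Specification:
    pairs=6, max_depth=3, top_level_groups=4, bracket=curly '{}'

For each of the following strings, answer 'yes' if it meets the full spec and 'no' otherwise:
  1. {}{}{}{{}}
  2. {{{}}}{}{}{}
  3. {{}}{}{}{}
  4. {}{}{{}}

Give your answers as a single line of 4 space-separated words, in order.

Answer: no yes no no

Derivation:
String 1 '{}{}{}{{}}': depth seq [1 0 1 0 1 0 1 2 1 0]
  -> pairs=5 depth=2 groups=4 -> no
String 2 '{{{}}}{}{}{}': depth seq [1 2 3 2 1 0 1 0 1 0 1 0]
  -> pairs=6 depth=3 groups=4 -> yes
String 3 '{{}}{}{}{}': depth seq [1 2 1 0 1 0 1 0 1 0]
  -> pairs=5 depth=2 groups=4 -> no
String 4 '{}{}{{}}': depth seq [1 0 1 0 1 2 1 0]
  -> pairs=4 depth=2 groups=3 -> no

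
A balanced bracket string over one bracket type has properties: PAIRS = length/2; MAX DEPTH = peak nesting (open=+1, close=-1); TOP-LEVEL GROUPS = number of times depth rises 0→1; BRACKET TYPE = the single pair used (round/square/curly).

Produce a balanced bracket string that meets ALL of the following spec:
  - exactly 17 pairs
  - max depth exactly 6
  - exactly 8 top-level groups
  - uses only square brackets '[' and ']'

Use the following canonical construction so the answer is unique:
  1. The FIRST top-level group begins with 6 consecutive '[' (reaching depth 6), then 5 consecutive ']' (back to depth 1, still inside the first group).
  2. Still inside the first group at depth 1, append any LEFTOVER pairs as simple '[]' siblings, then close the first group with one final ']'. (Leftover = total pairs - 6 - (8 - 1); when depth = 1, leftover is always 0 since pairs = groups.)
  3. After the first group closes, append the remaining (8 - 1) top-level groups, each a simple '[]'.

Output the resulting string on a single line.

Answer: [[[[[[]]]]][][][][]][][][][][][][]

Derivation:
Spec: pairs=17 depth=6 groups=8
Leftover pairs = 17 - 6 - (8-1) = 4
First group: deep chain of depth 6 + 4 sibling pairs
Remaining 7 groups: simple '[]' each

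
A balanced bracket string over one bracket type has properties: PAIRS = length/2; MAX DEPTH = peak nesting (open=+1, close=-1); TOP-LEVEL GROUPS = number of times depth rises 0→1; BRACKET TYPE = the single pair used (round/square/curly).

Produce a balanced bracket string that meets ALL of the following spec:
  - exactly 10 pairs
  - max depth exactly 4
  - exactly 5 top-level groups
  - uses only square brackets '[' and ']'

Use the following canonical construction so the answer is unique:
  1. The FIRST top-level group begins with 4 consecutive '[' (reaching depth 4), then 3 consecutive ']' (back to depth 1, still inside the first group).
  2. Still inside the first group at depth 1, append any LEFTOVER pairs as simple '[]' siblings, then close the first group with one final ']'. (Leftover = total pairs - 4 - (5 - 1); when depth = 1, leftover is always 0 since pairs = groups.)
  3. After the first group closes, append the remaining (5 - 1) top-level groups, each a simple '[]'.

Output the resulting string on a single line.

Answer: [[[[]]][][]][][][][]

Derivation:
Spec: pairs=10 depth=4 groups=5
Leftover pairs = 10 - 4 - (5-1) = 2
First group: deep chain of depth 4 + 2 sibling pairs
Remaining 4 groups: simple '[]' each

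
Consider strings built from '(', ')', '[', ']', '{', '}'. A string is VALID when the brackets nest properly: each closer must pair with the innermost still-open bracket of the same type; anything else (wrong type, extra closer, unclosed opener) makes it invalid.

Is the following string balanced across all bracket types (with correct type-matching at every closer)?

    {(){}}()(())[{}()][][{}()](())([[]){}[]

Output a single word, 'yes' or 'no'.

Answer: no

Derivation:
pos 0: push '{'; stack = {
pos 1: push '('; stack = {(
pos 2: ')' matches '('; pop; stack = {
pos 3: push '{'; stack = {{
pos 4: '}' matches '{'; pop; stack = {
pos 5: '}' matches '{'; pop; stack = (empty)
pos 6: push '('; stack = (
pos 7: ')' matches '('; pop; stack = (empty)
pos 8: push '('; stack = (
pos 9: push '('; stack = ((
pos 10: ')' matches '('; pop; stack = (
pos 11: ')' matches '('; pop; stack = (empty)
pos 12: push '['; stack = [
pos 13: push '{'; stack = [{
pos 14: '}' matches '{'; pop; stack = [
pos 15: push '('; stack = [(
pos 16: ')' matches '('; pop; stack = [
pos 17: ']' matches '['; pop; stack = (empty)
pos 18: push '['; stack = [
pos 19: ']' matches '['; pop; stack = (empty)
pos 20: push '['; stack = [
pos 21: push '{'; stack = [{
pos 22: '}' matches '{'; pop; stack = [
pos 23: push '('; stack = [(
pos 24: ')' matches '('; pop; stack = [
pos 25: ']' matches '['; pop; stack = (empty)
pos 26: push '('; stack = (
pos 27: push '('; stack = ((
pos 28: ')' matches '('; pop; stack = (
pos 29: ')' matches '('; pop; stack = (empty)
pos 30: push '('; stack = (
pos 31: push '['; stack = ([
pos 32: push '['; stack = ([[
pos 33: ']' matches '['; pop; stack = ([
pos 34: saw closer ')' but top of stack is '[' (expected ']') → INVALID
Verdict: type mismatch at position 34: ')' closes '[' → no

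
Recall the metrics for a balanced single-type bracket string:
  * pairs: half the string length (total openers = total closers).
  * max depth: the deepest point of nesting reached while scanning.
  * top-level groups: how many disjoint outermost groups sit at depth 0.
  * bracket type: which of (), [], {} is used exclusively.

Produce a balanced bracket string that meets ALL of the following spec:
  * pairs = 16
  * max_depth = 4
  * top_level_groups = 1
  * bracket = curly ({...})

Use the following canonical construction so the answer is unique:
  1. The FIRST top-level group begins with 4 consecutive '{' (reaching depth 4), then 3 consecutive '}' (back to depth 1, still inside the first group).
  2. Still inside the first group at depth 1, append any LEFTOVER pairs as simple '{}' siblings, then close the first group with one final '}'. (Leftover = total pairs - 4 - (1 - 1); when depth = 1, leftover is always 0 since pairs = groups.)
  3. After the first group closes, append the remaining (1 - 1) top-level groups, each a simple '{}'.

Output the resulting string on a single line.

Spec: pairs=16 depth=4 groups=1
Leftover pairs = 16 - 4 - (1-1) = 12
First group: deep chain of depth 4 + 12 sibling pairs
Remaining 0 groups: simple '{}' each

Answer: {{{{}}}{}{}{}{}{}{}{}{}{}{}{}{}}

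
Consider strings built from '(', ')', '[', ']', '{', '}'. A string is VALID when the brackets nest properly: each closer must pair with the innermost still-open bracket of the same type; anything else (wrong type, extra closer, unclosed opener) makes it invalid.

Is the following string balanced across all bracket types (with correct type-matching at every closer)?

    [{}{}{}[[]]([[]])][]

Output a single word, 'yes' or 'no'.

Answer: yes

Derivation:
pos 0: push '['; stack = [
pos 1: push '{'; stack = [{
pos 2: '}' matches '{'; pop; stack = [
pos 3: push '{'; stack = [{
pos 4: '}' matches '{'; pop; stack = [
pos 5: push '{'; stack = [{
pos 6: '}' matches '{'; pop; stack = [
pos 7: push '['; stack = [[
pos 8: push '['; stack = [[[
pos 9: ']' matches '['; pop; stack = [[
pos 10: ']' matches '['; pop; stack = [
pos 11: push '('; stack = [(
pos 12: push '['; stack = [([
pos 13: push '['; stack = [([[
pos 14: ']' matches '['; pop; stack = [([
pos 15: ']' matches '['; pop; stack = [(
pos 16: ')' matches '('; pop; stack = [
pos 17: ']' matches '['; pop; stack = (empty)
pos 18: push '['; stack = [
pos 19: ']' matches '['; pop; stack = (empty)
end: stack empty → VALID
Verdict: properly nested → yes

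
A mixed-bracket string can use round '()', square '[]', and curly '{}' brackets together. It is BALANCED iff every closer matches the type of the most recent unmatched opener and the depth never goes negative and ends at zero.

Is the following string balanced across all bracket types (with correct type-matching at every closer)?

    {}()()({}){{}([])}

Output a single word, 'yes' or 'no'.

Answer: yes

Derivation:
pos 0: push '{'; stack = {
pos 1: '}' matches '{'; pop; stack = (empty)
pos 2: push '('; stack = (
pos 3: ')' matches '('; pop; stack = (empty)
pos 4: push '('; stack = (
pos 5: ')' matches '('; pop; stack = (empty)
pos 6: push '('; stack = (
pos 7: push '{'; stack = ({
pos 8: '}' matches '{'; pop; stack = (
pos 9: ')' matches '('; pop; stack = (empty)
pos 10: push '{'; stack = {
pos 11: push '{'; stack = {{
pos 12: '}' matches '{'; pop; stack = {
pos 13: push '('; stack = {(
pos 14: push '['; stack = {([
pos 15: ']' matches '['; pop; stack = {(
pos 16: ')' matches '('; pop; stack = {
pos 17: '}' matches '{'; pop; stack = (empty)
end: stack empty → VALID
Verdict: properly nested → yes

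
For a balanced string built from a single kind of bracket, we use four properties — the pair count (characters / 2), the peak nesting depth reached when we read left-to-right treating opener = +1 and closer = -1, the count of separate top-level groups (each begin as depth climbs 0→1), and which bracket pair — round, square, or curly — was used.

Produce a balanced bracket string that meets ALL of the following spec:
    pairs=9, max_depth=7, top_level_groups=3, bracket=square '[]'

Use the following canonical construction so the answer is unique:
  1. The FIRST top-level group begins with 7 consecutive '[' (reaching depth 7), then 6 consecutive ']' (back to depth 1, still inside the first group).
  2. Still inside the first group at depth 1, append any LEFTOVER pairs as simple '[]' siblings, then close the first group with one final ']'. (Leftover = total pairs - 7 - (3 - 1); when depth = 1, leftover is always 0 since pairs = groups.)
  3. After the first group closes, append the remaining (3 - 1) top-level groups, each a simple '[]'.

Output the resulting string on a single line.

Spec: pairs=9 depth=7 groups=3
Leftover pairs = 9 - 7 - (3-1) = 0
First group: deep chain of depth 7 + 0 sibling pairs
Remaining 2 groups: simple '[]' each

Answer: [[[[[[[]]]]]]][][]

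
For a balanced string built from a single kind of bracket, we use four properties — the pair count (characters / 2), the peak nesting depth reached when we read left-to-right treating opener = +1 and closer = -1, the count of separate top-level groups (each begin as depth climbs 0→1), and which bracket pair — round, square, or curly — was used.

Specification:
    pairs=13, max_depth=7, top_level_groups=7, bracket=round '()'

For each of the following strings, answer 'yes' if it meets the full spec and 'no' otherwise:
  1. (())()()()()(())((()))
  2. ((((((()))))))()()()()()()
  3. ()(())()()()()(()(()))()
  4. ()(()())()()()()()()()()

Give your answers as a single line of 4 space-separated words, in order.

String 1 '(())()()()()(())((()))': depth seq [1 2 1 0 1 0 1 0 1 0 1 0 1 2 1 0 1 2 3 2 1 0]
  -> pairs=11 depth=3 groups=7 -> no
String 2 '((((((()))))))()()()()()()': depth seq [1 2 3 4 5 6 7 6 5 4 3 2 1 0 1 0 1 0 1 0 1 0 1 0 1 0]
  -> pairs=13 depth=7 groups=7 -> yes
String 3 '()(())()()()()(()(()))()': depth seq [1 0 1 2 1 0 1 0 1 0 1 0 1 0 1 2 1 2 3 2 1 0 1 0]
  -> pairs=12 depth=3 groups=8 -> no
String 4 '()(()())()()()()()()()()': depth seq [1 0 1 2 1 2 1 0 1 0 1 0 1 0 1 0 1 0 1 0 1 0 1 0]
  -> pairs=12 depth=2 groups=10 -> no

Answer: no yes no no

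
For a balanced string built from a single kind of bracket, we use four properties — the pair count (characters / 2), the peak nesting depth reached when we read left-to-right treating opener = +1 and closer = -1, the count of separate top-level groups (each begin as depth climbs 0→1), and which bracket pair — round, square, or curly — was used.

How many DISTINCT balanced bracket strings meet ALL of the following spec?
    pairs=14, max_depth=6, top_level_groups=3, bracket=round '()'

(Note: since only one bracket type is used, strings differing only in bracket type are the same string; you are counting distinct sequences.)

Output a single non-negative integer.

Answer: 110754

Derivation:
Spec: pairs=14 depth=6 groups=3
Count(depth <= 6) = 465060
Count(depth <= 5) = 354306
Count(depth == 6) = 465060 - 354306 = 110754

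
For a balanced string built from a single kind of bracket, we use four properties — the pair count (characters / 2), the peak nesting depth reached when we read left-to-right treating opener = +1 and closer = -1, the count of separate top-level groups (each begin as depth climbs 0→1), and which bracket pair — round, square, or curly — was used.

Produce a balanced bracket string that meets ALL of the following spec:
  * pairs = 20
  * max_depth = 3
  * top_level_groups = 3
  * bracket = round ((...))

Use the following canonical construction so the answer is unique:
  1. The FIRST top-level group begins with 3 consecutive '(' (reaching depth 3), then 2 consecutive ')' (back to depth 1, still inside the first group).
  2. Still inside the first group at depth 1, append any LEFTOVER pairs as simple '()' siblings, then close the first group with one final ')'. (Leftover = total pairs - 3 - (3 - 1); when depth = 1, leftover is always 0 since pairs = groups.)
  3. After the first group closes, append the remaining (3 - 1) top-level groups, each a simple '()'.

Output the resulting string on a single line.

Answer: ((())()()()()()()()()()()()()()()())()()

Derivation:
Spec: pairs=20 depth=3 groups=3
Leftover pairs = 20 - 3 - (3-1) = 15
First group: deep chain of depth 3 + 15 sibling pairs
Remaining 2 groups: simple '()' each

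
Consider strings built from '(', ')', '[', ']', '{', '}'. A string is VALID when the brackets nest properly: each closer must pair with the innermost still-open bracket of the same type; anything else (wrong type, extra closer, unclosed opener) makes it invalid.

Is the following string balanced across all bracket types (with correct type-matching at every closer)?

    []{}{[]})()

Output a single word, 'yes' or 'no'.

Answer: no

Derivation:
pos 0: push '['; stack = [
pos 1: ']' matches '['; pop; stack = (empty)
pos 2: push '{'; stack = {
pos 3: '}' matches '{'; pop; stack = (empty)
pos 4: push '{'; stack = {
pos 5: push '['; stack = {[
pos 6: ']' matches '['; pop; stack = {
pos 7: '}' matches '{'; pop; stack = (empty)
pos 8: saw closer ')' but stack is empty → INVALID
Verdict: unmatched closer ')' at position 8 → no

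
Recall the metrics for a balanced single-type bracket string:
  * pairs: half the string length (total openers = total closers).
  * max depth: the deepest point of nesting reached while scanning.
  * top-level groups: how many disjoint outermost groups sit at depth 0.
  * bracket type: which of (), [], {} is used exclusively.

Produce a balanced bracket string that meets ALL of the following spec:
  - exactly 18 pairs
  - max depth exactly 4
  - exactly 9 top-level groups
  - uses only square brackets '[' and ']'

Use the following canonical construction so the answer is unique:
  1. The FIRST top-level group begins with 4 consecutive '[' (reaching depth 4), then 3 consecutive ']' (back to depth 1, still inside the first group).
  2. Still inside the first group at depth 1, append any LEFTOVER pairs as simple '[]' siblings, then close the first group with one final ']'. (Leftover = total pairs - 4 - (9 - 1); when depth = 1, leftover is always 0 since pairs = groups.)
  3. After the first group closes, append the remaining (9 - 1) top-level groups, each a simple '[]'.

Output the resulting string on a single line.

Answer: [[[[]]][][][][][][]][][][][][][][][]

Derivation:
Spec: pairs=18 depth=4 groups=9
Leftover pairs = 18 - 4 - (9-1) = 6
First group: deep chain of depth 4 + 6 sibling pairs
Remaining 8 groups: simple '[]' each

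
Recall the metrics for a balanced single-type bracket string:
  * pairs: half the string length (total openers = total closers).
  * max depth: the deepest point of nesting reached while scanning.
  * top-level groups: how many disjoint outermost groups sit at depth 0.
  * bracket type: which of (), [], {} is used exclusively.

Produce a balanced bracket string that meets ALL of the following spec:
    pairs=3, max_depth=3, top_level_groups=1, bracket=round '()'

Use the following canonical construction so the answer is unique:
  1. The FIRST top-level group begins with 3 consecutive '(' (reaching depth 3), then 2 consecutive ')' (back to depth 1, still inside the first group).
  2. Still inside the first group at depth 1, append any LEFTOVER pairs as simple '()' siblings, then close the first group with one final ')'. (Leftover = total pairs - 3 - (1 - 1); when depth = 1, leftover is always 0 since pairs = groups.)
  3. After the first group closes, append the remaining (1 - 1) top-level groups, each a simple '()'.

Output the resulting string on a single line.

Spec: pairs=3 depth=3 groups=1
Leftover pairs = 3 - 3 - (1-1) = 0
First group: deep chain of depth 3 + 0 sibling pairs
Remaining 0 groups: simple '()' each

Answer: ((()))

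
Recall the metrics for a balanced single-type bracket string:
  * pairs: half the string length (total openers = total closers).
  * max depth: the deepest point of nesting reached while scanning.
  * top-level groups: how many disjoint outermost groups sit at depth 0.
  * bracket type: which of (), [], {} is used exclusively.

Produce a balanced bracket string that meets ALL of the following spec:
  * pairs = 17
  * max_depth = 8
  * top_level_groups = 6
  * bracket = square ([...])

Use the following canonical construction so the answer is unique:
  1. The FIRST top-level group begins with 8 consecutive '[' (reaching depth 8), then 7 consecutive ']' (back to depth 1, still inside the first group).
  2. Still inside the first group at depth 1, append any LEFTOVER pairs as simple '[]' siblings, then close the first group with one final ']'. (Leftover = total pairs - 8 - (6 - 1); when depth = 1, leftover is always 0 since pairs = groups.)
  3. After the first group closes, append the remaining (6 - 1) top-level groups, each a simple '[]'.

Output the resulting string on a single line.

Answer: [[[[[[[[]]]]]]][][][][]][][][][][]

Derivation:
Spec: pairs=17 depth=8 groups=6
Leftover pairs = 17 - 8 - (6-1) = 4
First group: deep chain of depth 8 + 4 sibling pairs
Remaining 5 groups: simple '[]' each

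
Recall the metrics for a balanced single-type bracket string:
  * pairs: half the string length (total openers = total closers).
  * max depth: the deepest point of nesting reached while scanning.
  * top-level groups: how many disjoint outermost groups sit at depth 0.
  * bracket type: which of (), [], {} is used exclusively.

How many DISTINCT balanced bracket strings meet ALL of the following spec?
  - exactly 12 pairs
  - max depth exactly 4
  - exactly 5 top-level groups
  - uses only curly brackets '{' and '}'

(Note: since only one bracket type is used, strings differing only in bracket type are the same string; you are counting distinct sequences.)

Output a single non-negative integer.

Answer: 5120

Derivation:
Spec: pairs=12 depth=4 groups=5
Count(depth <= 4) = 10620
Count(depth <= 3) = 5500
Count(depth == 4) = 10620 - 5500 = 5120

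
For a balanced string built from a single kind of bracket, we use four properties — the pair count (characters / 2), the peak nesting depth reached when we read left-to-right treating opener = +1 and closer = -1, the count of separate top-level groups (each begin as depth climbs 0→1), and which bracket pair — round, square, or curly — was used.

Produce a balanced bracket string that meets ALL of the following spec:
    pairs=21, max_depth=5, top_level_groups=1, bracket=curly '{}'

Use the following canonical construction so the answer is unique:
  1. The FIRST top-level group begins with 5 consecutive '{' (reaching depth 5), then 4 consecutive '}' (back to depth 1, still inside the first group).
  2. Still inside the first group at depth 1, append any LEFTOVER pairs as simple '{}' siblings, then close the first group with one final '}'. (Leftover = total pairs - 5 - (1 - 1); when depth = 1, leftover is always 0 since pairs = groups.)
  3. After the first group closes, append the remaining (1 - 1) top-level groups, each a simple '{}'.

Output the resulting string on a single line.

Answer: {{{{{}}}}{}{}{}{}{}{}{}{}{}{}{}{}{}{}{}{}}

Derivation:
Spec: pairs=21 depth=5 groups=1
Leftover pairs = 21 - 5 - (1-1) = 16
First group: deep chain of depth 5 + 16 sibling pairs
Remaining 0 groups: simple '{}' each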